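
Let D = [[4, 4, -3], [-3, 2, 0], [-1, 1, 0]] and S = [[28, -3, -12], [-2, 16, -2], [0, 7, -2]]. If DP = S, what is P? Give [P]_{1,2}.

-2

D is on the left of P, so left-multiply by D⁻¹: P = D⁻¹S.
det D = 3, so D⁻¹ = [[0, -1, 2], [0, -1, 3], [-1/3, -8/3, 20/3]].
P = D⁻¹S = [[0, -1, 2], [0, -1, 3], [-1/3, -8/3, 20/3]] · [[28, -3, -12], [-2, 16, -2], [0, 7, -2]] = [[2, -2, -2], [2, 5, -4], [-4, 5, -4]].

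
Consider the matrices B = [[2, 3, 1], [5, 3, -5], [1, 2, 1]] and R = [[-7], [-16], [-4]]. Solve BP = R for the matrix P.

Left-multiplying both sides by B⁻¹ gives P = B⁻¹R.
B has determinant 3; B⁻¹ = [[13/3, -1/3, -6], [-10/3, 1/3, 5], [7/3, -1/3, -3]].
P = B⁻¹R = [[13/3, -1/3, -6], [-10/3, 1/3, 5], [7/3, -1/3, -3]] · [[-7], [-16], [-4]] = [[-1], [-2], [1]].

P = [[-1], [-2], [1]]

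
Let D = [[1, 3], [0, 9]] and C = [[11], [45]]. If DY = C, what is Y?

Y = [[-4], [5]]

Since D multiplies Y on the left, Y = D⁻¹C.
det D = 9; the adjugate gives D⁻¹ = [[1, -1/3], [0, 1/9]].
Y = D⁻¹C = [[1, -1/3], [0, 1/9]] · [[11], [45]] = [[-4], [5]].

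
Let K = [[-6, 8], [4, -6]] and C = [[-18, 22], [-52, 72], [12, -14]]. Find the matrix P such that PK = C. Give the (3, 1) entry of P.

Right-multiplying both sides by K⁻¹ gives P = CK⁻¹.
K has determinant 4; K⁻¹ = [[-3/2, -2], [-1, -3/2]].
P = CK⁻¹ = [[-18, 22], [-52, 72], [12, -14]] · [[-3/2, -2], [-1, -3/2]] = [[5, 3], [6, -4], [-4, -3]].

-4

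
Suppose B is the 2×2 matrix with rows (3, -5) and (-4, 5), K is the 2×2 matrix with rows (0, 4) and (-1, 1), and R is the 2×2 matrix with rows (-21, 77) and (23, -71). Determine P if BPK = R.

P = [[-2, 2], [-4, -3]]

Isolating P: multiply by B⁻¹ from the left and K⁻¹ from the right, so P = B⁻¹RK⁻¹.
det B = -5, so B⁻¹ = [[-1, -1], [-4/5, -3/5]].
det K = 4, so K⁻¹ = [[1/4, -1], [1/4, 0]].
B⁻¹R = [[-2, -6], [3, -19]].
P = (B⁻¹R)K⁻¹ = [[-2, 2], [-4, -3]].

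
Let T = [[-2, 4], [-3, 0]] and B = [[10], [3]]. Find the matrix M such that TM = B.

M = [[-1], [2]]

Left-multiplying both sides by T⁻¹ gives M = T⁻¹B.
det T = 12, so T⁻¹ = [[0, -1/3], [1/4, -1/6]].
M = T⁻¹B = [[0, -1/3], [1/4, -1/6]] · [[10], [3]] = [[-1], [2]].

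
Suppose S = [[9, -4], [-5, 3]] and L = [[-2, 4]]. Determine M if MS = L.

S is on the right of M, so right-multiply by S⁻¹: M = LS⁻¹.
det S = 7, so S⁻¹ = [[3/7, 4/7], [5/7, 9/7]].
M = LS⁻¹ = [[-2, 4]] · [[3/7, 4/7], [5/7, 9/7]] = [[2, 4]].

M = [[2, 4]]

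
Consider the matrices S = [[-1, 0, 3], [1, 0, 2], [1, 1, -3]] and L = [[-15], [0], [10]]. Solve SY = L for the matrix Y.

S is on the left of Y, so left-multiply by S⁻¹: Y = S⁻¹L.
S has determinant 5; S⁻¹ = [[-2/5, 3/5, 0], [1, 0, 1], [1/5, 1/5, 0]].
Y = S⁻¹L = [[-2/5, 3/5, 0], [1, 0, 1], [1/5, 1/5, 0]] · [[-15], [0], [10]] = [[6], [-5], [-3]].

Y = [[6], [-5], [-3]]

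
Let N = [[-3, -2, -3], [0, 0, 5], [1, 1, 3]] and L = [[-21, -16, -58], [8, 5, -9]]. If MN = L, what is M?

M = [[5, -5, -6], [-3, -3, -1]]

Since N sits to the right of M, M = LN⁻¹.
det N = 5, so N⁻¹ = [[-1, 3/5, -2], [1, -6/5, 3], [0, 1/5, 0]].
M = LN⁻¹ = [[-21, -16, -58], [8, 5, -9]] · [[-1, 3/5, -2], [1, -6/5, 3], [0, 1/5, 0]] = [[5, -5, -6], [-3, -3, -1]].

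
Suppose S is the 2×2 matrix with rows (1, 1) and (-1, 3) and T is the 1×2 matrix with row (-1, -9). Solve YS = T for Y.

Y = [[-3, -2]]

Since S sits to the right of Y, Y = TS⁻¹.
det S = 4, so S⁻¹ = [[3/4, -1/4], [1/4, 1/4]].
Y = TS⁻¹ = [[-1, -9]] · [[3/4, -1/4], [1/4, 1/4]] = [[-3, -2]].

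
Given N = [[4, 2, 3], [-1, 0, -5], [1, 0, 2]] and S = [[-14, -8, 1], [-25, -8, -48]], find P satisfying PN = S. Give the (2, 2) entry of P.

Since N sits to the right of P, P = SN⁻¹.
det N = -6, so N⁻¹ = [[0, 2/3, 5/3], [1/2, -5/6, -17/6], [0, -1/3, -1/3]].
P = SN⁻¹ = [[-14, -8, 1], [-25, -8, -48]] · [[0, 2/3, 5/3], [1/2, -5/6, -17/6], [0, -1/3, -1/3]] = [[-4, -3, -1], [-4, 6, -3]].

6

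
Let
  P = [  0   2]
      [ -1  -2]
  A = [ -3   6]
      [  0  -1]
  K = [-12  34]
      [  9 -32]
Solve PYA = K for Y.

Y = [[-1, -4], [2, -5]]

Left-multiply by P⁻¹ and right-multiply by A⁻¹: Y = P⁻¹KA⁻¹.
det P = 2; the adjugate gives P⁻¹ = [[-1, -1], [1/2, 0]].
det A = 3; the adjugate gives A⁻¹ = [[-1/3, -2], [0, -1]].
P⁻¹K = [[3, -2], [-6, 17]].
Y = (P⁻¹K)A⁻¹ = [[-1, -4], [2, -5]].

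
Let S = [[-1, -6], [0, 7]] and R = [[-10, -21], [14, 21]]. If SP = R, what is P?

P = [[-2, 3], [2, 3]]

Since S multiplies P on the left, P = S⁻¹R.
S has determinant -7; S⁻¹ = [[-1, -6/7], [0, 1/7]].
P = S⁻¹R = [[-1, -6/7], [0, 1/7]] · [[-10, -21], [14, 21]] = [[-2, 3], [2, 3]].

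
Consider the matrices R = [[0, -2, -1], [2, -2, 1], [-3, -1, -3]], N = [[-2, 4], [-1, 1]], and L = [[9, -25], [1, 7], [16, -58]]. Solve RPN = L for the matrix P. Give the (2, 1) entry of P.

P = R⁻¹LN⁻¹ (apply R⁻¹ on the left and N⁻¹ on the right).
det R = 2, so R⁻¹ = [[7/2, -5/2, -2], [3/2, -3/2, -1], [-4, 3, 2]].
det N = 2, so N⁻¹ = [[1/2, -2], [1/2, -1]].
R⁻¹L = [[-3, 11], [-4, 10], [-1, 5]].
P = (R⁻¹L)N⁻¹ = [[4, -5], [3, -2], [2, -3]].

3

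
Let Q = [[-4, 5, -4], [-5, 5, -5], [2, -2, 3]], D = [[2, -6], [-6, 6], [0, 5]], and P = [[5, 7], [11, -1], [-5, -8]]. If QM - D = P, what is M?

QM = P + D = [[7, 1], [5, 5], [-5, -3]].
Since Q multiplies M on the left, M = Q⁻¹(P + D).
Q has determinant 5; Q⁻¹ = [[1, -7/5, -1], [1, -4/5, 0], [0, 2/5, 1]].
M = Q⁻¹(P + D) = [[5, -3], [3, -3], [-3, -1]].

M = [[5, -3], [3, -3], [-3, -1]]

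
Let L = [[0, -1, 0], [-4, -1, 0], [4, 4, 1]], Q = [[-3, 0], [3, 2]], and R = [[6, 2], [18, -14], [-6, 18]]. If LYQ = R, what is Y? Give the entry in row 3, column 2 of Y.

Y = L⁻¹RQ⁻¹ (apply L⁻¹ on the left and Q⁻¹ on the right).
det L = -4, so L⁻¹ = [[1/4, -1/4, 0], [-1, 0, 0], [3, 1, 1]].
det Q = -6, so Q⁻¹ = [[-1/3, 0], [1/2, 1/2]].
L⁻¹R = [[-3, 4], [-6, -2], [30, 10]].
Y = (L⁻¹R)Q⁻¹ = [[3, 2], [1, -1], [-5, 5]].

5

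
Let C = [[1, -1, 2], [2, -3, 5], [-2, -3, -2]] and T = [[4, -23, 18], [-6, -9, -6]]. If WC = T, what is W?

C is on the right of W, so right-multiply by C⁻¹: W = TC⁻¹.
det C = 3; the adjugate gives C⁻¹ = [[7, -8/3, 1/3], [-2, 2/3, -1/3], [-4, 5/3, -1/3]].
W = TC⁻¹ = [[4, -23, 18], [-6, -9, -6]] · [[7, -8/3, 1/3], [-2, 2/3, -1/3], [-4, 5/3, -1/3]] = [[2, 4, 3], [0, 0, 3]].

W = [[2, 4, 3], [0, 0, 3]]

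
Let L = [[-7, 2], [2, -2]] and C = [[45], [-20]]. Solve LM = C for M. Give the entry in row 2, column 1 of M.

Since L multiplies M on the left, M = L⁻¹C.
L has determinant 10; L⁻¹ = [[-1/5, -1/5], [-1/5, -7/10]].
M = L⁻¹C = [[-1/5, -1/5], [-1/5, -7/10]] · [[45], [-20]] = [[-5], [5]].

5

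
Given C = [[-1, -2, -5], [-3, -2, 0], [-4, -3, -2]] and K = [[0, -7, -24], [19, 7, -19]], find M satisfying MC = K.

M = [[6, 2, -3], [5, -4, -3]]

C is on the right of M, so right-multiply by C⁻¹: M = KC⁻¹.
C has determinant 3; C⁻¹ = [[4/3, 11/3, -10/3], [-2, -6, 5], [1/3, 5/3, -4/3]].
M = KC⁻¹ = [[0, -7, -24], [19, 7, -19]] · [[4/3, 11/3, -10/3], [-2, -6, 5], [1/3, 5/3, -4/3]] = [[6, 2, -3], [5, -4, -3]].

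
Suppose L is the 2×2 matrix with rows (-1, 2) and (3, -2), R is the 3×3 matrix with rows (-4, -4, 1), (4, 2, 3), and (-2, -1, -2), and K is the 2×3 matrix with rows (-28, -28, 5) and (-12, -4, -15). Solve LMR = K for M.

M = [[3, 0, 4], [5, 1, 4]]

M = L⁻¹KR⁻¹ (apply L⁻¹ on the left and R⁻¹ on the right).
det L = -4; the adjugate gives L⁻¹ = [[1/2, 1/2], [3/4, 1/4]].
det R = -4, so R⁻¹ = [[1/4, 9/4, 7/2], [-1/2, -5/2, -4], [0, -1, -2]].
L⁻¹K = [[-20, -16, -5], [-24, -22, 0]].
M = (L⁻¹K)R⁻¹ = [[3, 0, 4], [5, 1, 4]].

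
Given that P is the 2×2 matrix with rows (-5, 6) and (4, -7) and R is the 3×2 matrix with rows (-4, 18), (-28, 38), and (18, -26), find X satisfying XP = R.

X = [[-4, -6], [4, -2], [-2, 2]]

P is on the right of X, so right-multiply by P⁻¹: X = RP⁻¹.
det P = 11; the adjugate gives P⁻¹ = [[-7/11, -6/11], [-4/11, -5/11]].
X = RP⁻¹ = [[-4, 18], [-28, 38], [18, -26]] · [[-7/11, -6/11], [-4/11, -5/11]] = [[-4, -6], [4, -2], [-2, 2]].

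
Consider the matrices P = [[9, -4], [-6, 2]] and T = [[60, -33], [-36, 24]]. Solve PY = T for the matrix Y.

Y = [[4, -5], [-6, -3]]

Left-multiplying both sides by P⁻¹ gives Y = P⁻¹T.
det P = -6; the adjugate gives P⁻¹ = [[-1/3, -2/3], [-1, -3/2]].
Y = P⁻¹T = [[-1/3, -2/3], [-1, -3/2]] · [[60, -33], [-36, 24]] = [[4, -5], [-6, -3]].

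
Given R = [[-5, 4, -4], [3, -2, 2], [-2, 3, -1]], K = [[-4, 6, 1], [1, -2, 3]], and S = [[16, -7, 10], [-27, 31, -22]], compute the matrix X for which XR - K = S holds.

X = [[-2, 4, 5], [5, 3, 5]]

XR = S + K = [[12, -1, 11], [-26, 29, -19]].
Right-multiplying both sides by R⁻¹ gives X = (S + K)R⁻¹.
det R = -4, so R⁻¹ = [[1, 2, 0], [1/4, 3/4, 1/2], [-5/4, -7/4, 1/2]].
X = (S + K)R⁻¹ = [[-2, 4, 5], [5, 3, 5]].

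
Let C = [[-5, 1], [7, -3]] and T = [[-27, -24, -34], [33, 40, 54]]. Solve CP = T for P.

C is on the left of P, so left-multiply by C⁻¹: P = C⁻¹T.
det C = 8, so C⁻¹ = [[-3/8, -1/8], [-7/8, -5/8]].
P = C⁻¹T = [[-3/8, -1/8], [-7/8, -5/8]] · [[-27, -24, -34], [33, 40, 54]] = [[6, 4, 6], [3, -4, -4]].

P = [[6, 4, 6], [3, -4, -4]]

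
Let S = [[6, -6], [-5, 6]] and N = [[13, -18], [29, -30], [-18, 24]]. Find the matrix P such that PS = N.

Since S sits to the right of P, P = NS⁻¹.
det S = 6, so S⁻¹ = [[1, 1], [5/6, 1]].
P = NS⁻¹ = [[13, -18], [29, -30], [-18, 24]] · [[1, 1], [5/6, 1]] = [[-2, -5], [4, -1], [2, 6]].

P = [[-2, -5], [4, -1], [2, 6]]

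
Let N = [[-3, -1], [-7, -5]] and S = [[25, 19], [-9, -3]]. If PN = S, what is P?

Right-multiplying both sides by N⁻¹ gives P = SN⁻¹.
N has determinant 8; N⁻¹ = [[-5/8, 1/8], [7/8, -3/8]].
P = SN⁻¹ = [[25, 19], [-9, -3]] · [[-5/8, 1/8], [7/8, -3/8]] = [[1, -4], [3, 0]].

P = [[1, -4], [3, 0]]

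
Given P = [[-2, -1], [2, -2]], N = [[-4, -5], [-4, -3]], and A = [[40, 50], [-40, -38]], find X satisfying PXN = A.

X = [[4, 1], [2, -2]]

Left-multiply by P⁻¹ and right-multiply by N⁻¹: X = P⁻¹AN⁻¹.
det P = 6; the adjugate gives P⁻¹ = [[-1/3, 1/6], [-1/3, -1/3]].
det N = -8, so N⁻¹ = [[3/8, -5/8], [-1/2, 1/2]].
P⁻¹A = [[-20, -23], [0, -4]].
X = (P⁻¹A)N⁻¹ = [[4, 1], [2, -2]].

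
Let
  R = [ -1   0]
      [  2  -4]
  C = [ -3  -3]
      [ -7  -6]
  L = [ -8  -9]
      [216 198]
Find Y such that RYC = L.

Y = [[-5, 1], [5, 5]]

Left-multiply by R⁻¹ and right-multiply by C⁻¹: Y = R⁻¹LC⁻¹.
det R = 4; the adjugate gives R⁻¹ = [[-1, 0], [-1/2, -1/4]].
det C = -3; the adjugate gives C⁻¹ = [[2, -1], [-7/3, 1]].
R⁻¹L = [[8, 9], [-50, -45]].
Y = (R⁻¹L)C⁻¹ = [[-5, 1], [5, 5]].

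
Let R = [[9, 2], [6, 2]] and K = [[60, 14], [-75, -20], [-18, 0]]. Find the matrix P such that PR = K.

P = [[6, 1], [-5, -5], [-6, 6]]

Right-multiplying both sides by R⁻¹ gives P = KR⁻¹.
det R = 6, so R⁻¹ = [[1/3, -1/3], [-1, 3/2]].
P = KR⁻¹ = [[60, 14], [-75, -20], [-18, 0]] · [[1/3, -1/3], [-1, 3/2]] = [[6, 1], [-5, -5], [-6, 6]].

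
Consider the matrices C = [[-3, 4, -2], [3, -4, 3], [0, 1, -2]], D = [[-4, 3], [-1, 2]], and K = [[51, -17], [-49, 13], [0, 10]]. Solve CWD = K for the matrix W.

Isolating W: multiply by C⁻¹ from the left and D⁻¹ from the right, so W = C⁻¹KD⁻¹.
det C = 3; the adjugate gives C⁻¹ = [[5/3, 2, 4/3], [2, 2, 1], [1, 1, 0]].
det D = -5; the adjugate gives D⁻¹ = [[-2/5, 3/5], [-1/5, 4/5]].
C⁻¹K = [[-13, 11], [4, 2], [2, -4]].
W = (C⁻¹K)D⁻¹ = [[3, 1], [-2, 4], [0, -2]].

W = [[3, 1], [-2, 4], [0, -2]]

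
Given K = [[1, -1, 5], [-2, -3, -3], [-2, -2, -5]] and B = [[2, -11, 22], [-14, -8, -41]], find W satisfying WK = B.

K is on the right of W, so right-multiply by K⁻¹: W = BK⁻¹.
K has determinant 3; K⁻¹ = [[3, -5, 6], [-4/3, 5/3, -7/3], [-2/3, 4/3, -5/3]].
W = BK⁻¹ = [[2, -11, 22], [-14, -8, -41]] · [[3, -5, 6], [-4/3, 5/3, -7/3], [-2/3, 4/3, -5/3]] = [[6, 1, 1], [-4, 2, 3]].

W = [[6, 1, 1], [-4, 2, 3]]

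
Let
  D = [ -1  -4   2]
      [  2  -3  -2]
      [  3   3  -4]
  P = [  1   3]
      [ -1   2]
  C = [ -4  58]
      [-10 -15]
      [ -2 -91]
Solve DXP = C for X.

Isolating X: multiply by D⁻¹ from the left and P⁻¹ from the right, so X = D⁻¹CP⁻¹.
D has determinant 4; D⁻¹ = [[9/2, -5/2, 7/2], [1/2, -1/2, 1/2], [15/4, -9/4, 11/4]].
det P = 5; the adjugate gives P⁻¹ = [[2/5, -3/5], [1/5, 1/5]].
D⁻¹C = [[0, -20], [2, -9], [2, 1]].
X = (D⁻¹C)P⁻¹ = [[-4, -4], [-1, -3], [1, -1]].

X = [[-4, -4], [-1, -3], [1, -1]]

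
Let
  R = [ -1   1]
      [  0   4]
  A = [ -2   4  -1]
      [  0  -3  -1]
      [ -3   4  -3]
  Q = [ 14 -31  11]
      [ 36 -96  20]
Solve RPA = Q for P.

Isolating P: multiply by R⁻¹ from the left and A⁻¹ from the right, so P = R⁻¹QA⁻¹.
det R = -4, so R⁻¹ = [[-1, 1/4], [0, 1/4]].
det A = -5; the adjugate gives A⁻¹ = [[-13/5, -8/5, 7/5], [-3/5, -3/5, 2/5], [9/5, 4/5, -6/5]].
R⁻¹Q = [[-5, 7, -6], [9, -24, 5]].
P = (R⁻¹Q)A⁻¹ = [[-2, -1, 3], [0, 4, -3]].

P = [[-2, -1, 3], [0, 4, -3]]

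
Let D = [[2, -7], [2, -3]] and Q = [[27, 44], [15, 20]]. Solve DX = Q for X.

X = [[3, 1], [-3, -6]]

Since D multiplies X on the left, X = D⁻¹Q.
D has determinant 8; D⁻¹ = [[-3/8, 7/8], [-1/4, 1/4]].
X = D⁻¹Q = [[-3/8, 7/8], [-1/4, 1/4]] · [[27, 44], [15, 20]] = [[3, 1], [-3, -6]].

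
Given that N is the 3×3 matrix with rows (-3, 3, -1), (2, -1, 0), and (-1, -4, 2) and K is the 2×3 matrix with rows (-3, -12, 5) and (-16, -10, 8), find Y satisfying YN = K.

Y = [[3, 5, 4], [0, -6, 4]]

N is on the right of Y, so right-multiply by N⁻¹: Y = KN⁻¹.
det N = 3; the adjugate gives N⁻¹ = [[-2/3, -2/3, -1/3], [-4/3, -7/3, -2/3], [-3, -5, -1]].
Y = KN⁻¹ = [[-3, -12, 5], [-16, -10, 8]] · [[-2/3, -2/3, -1/3], [-4/3, -7/3, -2/3], [-3, -5, -1]] = [[3, 5, 4], [0, -6, 4]].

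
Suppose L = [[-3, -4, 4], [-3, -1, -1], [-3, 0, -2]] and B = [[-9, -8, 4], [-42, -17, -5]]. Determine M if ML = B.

L is on the right of M, so right-multiply by L⁻¹: M = BL⁻¹.
det L = -6, so L⁻¹ = [[-1/3, 4/3, -4/3], [1/2, -3, 5/2], [1/2, -2, 3/2]].
M = BL⁻¹ = [[-9, -8, 4], [-42, -17, -5]] · [[-1/3, 4/3, -4/3], [1/2, -3, 5/2], [1/2, -2, 3/2]] = [[1, 4, -2], [3, 5, 6]].

M = [[1, 4, -2], [3, 5, 6]]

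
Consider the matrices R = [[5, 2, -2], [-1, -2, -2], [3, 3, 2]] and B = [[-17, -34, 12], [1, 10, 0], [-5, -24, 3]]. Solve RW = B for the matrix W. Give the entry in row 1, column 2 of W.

Since R multiplies W on the left, W = R⁻¹B.
det R = -4; the adjugate gives R⁻¹ = [[-1/2, 5/2, 2], [1, -4, -3], [-3/4, 9/4, 2]].
W = R⁻¹B = [[-1/2, 5/2, 2], [1, -4, -3], [-3/4, 9/4, 2]] · [[-17, -34, 12], [1, 10, 0], [-5, -24, 3]] = [[1, -6, 0], [-6, -2, 3], [5, 0, -3]].

-6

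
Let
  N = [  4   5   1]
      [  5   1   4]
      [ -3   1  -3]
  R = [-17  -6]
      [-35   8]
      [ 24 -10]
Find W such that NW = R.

W = [[-3, 4], [0, -4], [-5, -2]]

Left-multiplying both sides by N⁻¹ gives W = N⁻¹R.
det N = -5; the adjugate gives N⁻¹ = [[7/5, -16/5, -19/5], [-3/5, 9/5, 11/5], [-8/5, 19/5, 21/5]].
W = N⁻¹R = [[7/5, -16/5, -19/5], [-3/5, 9/5, 11/5], [-8/5, 19/5, 21/5]] · [[-17, -6], [-35, 8], [24, -10]] = [[-3, 4], [0, -4], [-5, -2]].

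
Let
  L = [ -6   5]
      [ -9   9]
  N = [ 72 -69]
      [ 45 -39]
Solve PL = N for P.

P = [[-3, -6], [-6, -1]]

Right-multiplying both sides by L⁻¹ gives P = NL⁻¹.
L has determinant -9; L⁻¹ = [[-1, 5/9], [-1, 2/3]].
P = NL⁻¹ = [[72, -69], [45, -39]] · [[-1, 5/9], [-1, 2/3]] = [[-3, -6], [-6, -1]].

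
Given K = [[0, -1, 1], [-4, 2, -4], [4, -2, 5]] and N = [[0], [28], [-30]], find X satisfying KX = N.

X = [[-6], [-2], [-2]]

Since K multiplies X on the left, X = K⁻¹N.
K has determinant -4; K⁻¹ = [[-1/2, -3/4, -1/2], [-1, 1, 1], [0, 1, 1]].
X = K⁻¹N = [[-1/2, -3/4, -1/2], [-1, 1, 1], [0, 1, 1]] · [[0], [28], [-30]] = [[-6], [-2], [-2]].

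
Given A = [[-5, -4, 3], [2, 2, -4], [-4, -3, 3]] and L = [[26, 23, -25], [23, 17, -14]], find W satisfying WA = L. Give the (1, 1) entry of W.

Since A sits to the right of W, W = LA⁻¹.
det A = -4, so A⁻¹ = [[3/2, -3/4, -5/2], [-5/2, 3/4, 7/2], [-1/2, -1/4, 1/2]].
W = LA⁻¹ = [[26, 23, -25], [23, 17, -14]] · [[3/2, -3/4, -5/2], [-5/2, 3/4, 7/2], [-1/2, -1/4, 1/2]] = [[-6, 4, 3], [-1, -1, -5]].

-6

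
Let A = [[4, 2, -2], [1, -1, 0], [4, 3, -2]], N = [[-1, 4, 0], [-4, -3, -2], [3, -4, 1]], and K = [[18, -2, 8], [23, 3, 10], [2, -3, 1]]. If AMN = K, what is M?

M = [[-2, -2, -1], [1, 3, -1], [-4, 0, -5]]

Left-multiply by A⁻¹ and right-multiply by N⁻¹: M = A⁻¹KN⁻¹.
det A = -2; the adjugate gives A⁻¹ = [[-1, 1, 1], [-1, 0, 1], [-7/2, 2, 3]].
det N = 3, so N⁻¹ = [[-11/3, -4/3, -8/3], [-2/3, -1/3, -2/3], [25/3, 8/3, 19/3]].
A⁻¹K = [[7, 2, 3], [-16, -1, -7], [-11, 4, -5]].
M = (A⁻¹K)N⁻¹ = [[-2, -2, -1], [1, 3, -1], [-4, 0, -5]].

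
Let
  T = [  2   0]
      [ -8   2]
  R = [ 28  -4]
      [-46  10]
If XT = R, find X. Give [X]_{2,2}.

Since T sits to the right of X, X = RT⁻¹.
T has determinant 4; T⁻¹ = [[1/2, 0], [2, 1/2]].
X = RT⁻¹ = [[28, -4], [-46, 10]] · [[1/2, 0], [2, 1/2]] = [[6, -2], [-3, 5]].

5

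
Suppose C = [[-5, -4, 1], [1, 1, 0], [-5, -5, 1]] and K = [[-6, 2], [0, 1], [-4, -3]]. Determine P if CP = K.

P = [[2, -4], [-2, 5], [-4, 2]]

C is on the left of P, so left-multiply by C⁻¹: P = C⁻¹K.
det C = -1; the adjugate gives C⁻¹ = [[-1, 1, 1], [1, 0, -1], [0, 5, 1]].
P = C⁻¹K = [[-1, 1, 1], [1, 0, -1], [0, 5, 1]] · [[-6, 2], [0, 1], [-4, -3]] = [[2, -4], [-2, 5], [-4, 2]].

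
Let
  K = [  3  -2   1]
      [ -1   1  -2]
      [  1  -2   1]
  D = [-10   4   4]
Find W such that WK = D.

W = [[-5, -4, 1]]

Right-multiplying both sides by K⁻¹ gives W = DK⁻¹.
K has determinant -6; K⁻¹ = [[1/2, 0, -1/2], [1/6, -1/3, -5/6], [-1/6, -2/3, -1/6]].
W = DK⁻¹ = [[-10, 4, 4]] · [[1/2, 0, -1/2], [1/6, -1/3, -5/6], [-1/6, -2/3, -1/6]] = [[-5, -4, 1]].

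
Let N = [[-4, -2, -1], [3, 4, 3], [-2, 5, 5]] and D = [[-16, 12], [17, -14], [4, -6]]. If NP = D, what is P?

Since N multiplies P on the left, P = N⁻¹D.
det N = -1, so N⁻¹ = [[-5, -5, 2], [21, 22, -9], [-23, -24, 10]].
P = N⁻¹D = [[-5, -5, 2], [21, 22, -9], [-23, -24, 10]] · [[-16, 12], [17, -14], [4, -6]] = [[3, -2], [2, -2], [0, 0]].

P = [[3, -2], [2, -2], [0, 0]]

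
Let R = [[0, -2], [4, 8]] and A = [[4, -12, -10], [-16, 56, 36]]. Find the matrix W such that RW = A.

W = [[0, 2, -1], [-2, 6, 5]]

Left-multiplying both sides by R⁻¹ gives W = R⁻¹A.
det R = 8, so R⁻¹ = [[1, 1/4], [-1/2, 0]].
W = R⁻¹A = [[1, 1/4], [-1/2, 0]] · [[4, -12, -10], [-16, 56, 36]] = [[0, 2, -1], [-2, 6, 5]].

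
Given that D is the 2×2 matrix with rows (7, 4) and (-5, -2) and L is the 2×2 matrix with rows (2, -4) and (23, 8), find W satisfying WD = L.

W = [[-4, -6], [-1, -6]]

Since D sits to the right of W, W = LD⁻¹.
D has determinant 6; D⁻¹ = [[-1/3, -2/3], [5/6, 7/6]].
W = LD⁻¹ = [[2, -4], [23, 8]] · [[-1/3, -2/3], [5/6, 7/6]] = [[-4, -6], [-1, -6]].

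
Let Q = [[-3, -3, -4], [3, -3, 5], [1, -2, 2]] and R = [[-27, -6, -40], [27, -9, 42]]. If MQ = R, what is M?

Since Q sits to the right of M, M = RQ⁻¹.
Q has determinant 3; Q⁻¹ = [[4/3, 14/3, -9], [-1/3, -2/3, 1], [-1, -3, 6]].
M = RQ⁻¹ = [[-27, -6, -40], [27, -9, 42]] · [[4/3, 14/3, -9], [-1/3, -2/3, 1], [-1, -3, 6]] = [[6, -2, -3], [-3, 6, 0]].

M = [[6, -2, -3], [-3, 6, 0]]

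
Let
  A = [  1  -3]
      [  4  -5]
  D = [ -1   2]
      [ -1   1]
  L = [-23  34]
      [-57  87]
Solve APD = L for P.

P = [[5, 3], [-2, -3]]

P = A⁻¹LD⁻¹ (apply A⁻¹ on the left and D⁻¹ on the right).
det A = 7; the adjugate gives A⁻¹ = [[-5/7, 3/7], [-4/7, 1/7]].
det D = 1; the adjugate gives D⁻¹ = [[1, -2], [1, -1]].
A⁻¹L = [[-8, 13], [5, -7]].
P = (A⁻¹L)D⁻¹ = [[5, 3], [-2, -3]].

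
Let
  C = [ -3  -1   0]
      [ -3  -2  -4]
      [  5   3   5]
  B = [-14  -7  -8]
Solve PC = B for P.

C is on the right of P, so right-multiply by C⁻¹: P = BC⁻¹.
det C = -1, so C⁻¹ = [[-2, -5, -4], [5, 15, 12], [-1, -4, -3]].
P = BC⁻¹ = [[-14, -7, -8]] · [[-2, -5, -4], [5, 15, 12], [-1, -4, -3]] = [[1, -3, -4]].

P = [[1, -3, -4]]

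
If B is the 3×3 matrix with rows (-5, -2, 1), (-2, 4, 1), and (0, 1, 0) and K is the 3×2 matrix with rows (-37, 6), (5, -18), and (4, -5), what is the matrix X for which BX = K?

B is on the left of X, so left-multiply by B⁻¹: X = B⁻¹K.
B has determinant 3; B⁻¹ = [[-1/3, 1/3, -2], [0, 0, 1], [-2/3, 5/3, -8]].
X = B⁻¹K = [[-1/3, 1/3, -2], [0, 0, 1], [-2/3, 5/3, -8]] · [[-37, 6], [5, -18], [4, -5]] = [[6, 2], [4, -5], [1, 6]].

X = [[6, 2], [4, -5], [1, 6]]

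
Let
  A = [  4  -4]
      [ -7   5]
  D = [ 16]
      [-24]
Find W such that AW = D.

W = [[2], [-2]]

Left-multiplying both sides by A⁻¹ gives W = A⁻¹D.
A has determinant -8; A⁻¹ = [[-5/8, -1/2], [-7/8, -1/2]].
W = A⁻¹D = [[-5/8, -1/2], [-7/8, -1/2]] · [[16], [-24]] = [[2], [-2]].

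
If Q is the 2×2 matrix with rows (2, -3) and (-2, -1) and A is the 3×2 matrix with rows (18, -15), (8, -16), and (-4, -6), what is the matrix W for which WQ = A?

Since Q sits to the right of W, W = AQ⁻¹.
det Q = -8; the adjugate gives Q⁻¹ = [[1/8, -3/8], [-1/4, -1/4]].
W = AQ⁻¹ = [[18, -15], [8, -16], [-4, -6]] · [[1/8, -3/8], [-1/4, -1/4]] = [[6, -3], [5, 1], [1, 3]].

W = [[6, -3], [5, 1], [1, 3]]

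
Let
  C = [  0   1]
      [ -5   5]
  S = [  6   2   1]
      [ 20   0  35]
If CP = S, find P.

Since C multiplies P on the left, P = C⁻¹S.
det C = 5; the adjugate gives C⁻¹ = [[1, -1/5], [1, 0]].
P = C⁻¹S = [[1, -1/5], [1, 0]] · [[6, 2, 1], [20, 0, 35]] = [[2, 2, -6], [6, 2, 1]].

P = [[2, 2, -6], [6, 2, 1]]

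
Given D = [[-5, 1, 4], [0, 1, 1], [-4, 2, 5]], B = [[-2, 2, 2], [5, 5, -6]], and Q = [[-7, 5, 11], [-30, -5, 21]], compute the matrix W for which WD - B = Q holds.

WD = Q + B = [[-9, 7, 13], [-25, 0, 15]].
D is on the right of W, so right-multiply by D⁻¹: W = (Q + B)D⁻¹.
det D = -3; the adjugate gives D⁻¹ = [[-1, -1, 1], [4/3, 3, -5/3], [-4/3, -2, 5/3]].
W = (Q + B)D⁻¹ = [[1, 4, 1], [5, -5, 0]].

W = [[1, 4, 1], [5, -5, 0]]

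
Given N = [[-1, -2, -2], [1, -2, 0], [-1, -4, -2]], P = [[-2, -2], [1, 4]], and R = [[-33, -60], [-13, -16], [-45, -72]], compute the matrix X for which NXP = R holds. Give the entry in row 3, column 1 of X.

-3

Left-multiply by N⁻¹ and right-multiply by P⁻¹: X = N⁻¹RP⁻¹.
det N = 4, so N⁻¹ = [[1, 1, -1], [1/2, 0, -1/2], [-3/2, -1/2, 1]].
det P = -6, so P⁻¹ = [[-2/3, -1/3], [1/6, 1/3]].
N⁻¹R = [[-1, -4], [6, 6], [11, 26]].
X = (N⁻¹R)P⁻¹ = [[0, -1], [-3, 0], [-3, 5]].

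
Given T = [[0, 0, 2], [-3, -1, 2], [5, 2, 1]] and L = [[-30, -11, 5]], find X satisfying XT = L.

X = [[-1, 5, -3]]

Right-multiplying both sides by T⁻¹ gives X = LT⁻¹.
det T = -2; the adjugate gives T⁻¹ = [[5/2, -2, -1], [-13/2, 5, 3], [1/2, 0, 0]].
X = LT⁻¹ = [[-30, -11, 5]] · [[5/2, -2, -1], [-13/2, 5, 3], [1/2, 0, 0]] = [[-1, 5, -3]].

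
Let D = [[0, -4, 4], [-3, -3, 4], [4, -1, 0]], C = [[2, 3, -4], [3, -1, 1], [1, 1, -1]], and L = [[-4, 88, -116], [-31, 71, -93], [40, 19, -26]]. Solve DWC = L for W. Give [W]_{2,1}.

-3

Isolating W: multiply by D⁻¹ from the left and C⁻¹ from the right, so W = D⁻¹LC⁻¹.
det D = -4; the adjugate gives D⁻¹ = [[-1, 1, 1], [-4, 4, 3], [-15/4, 4, 3]].
C has determinant -4; C⁻¹ = [[0, 1/4, 1/4], [-1, -1/2, 7/2], [-1, -1/4, 11/4]].
D⁻¹L = [[13, 2, -3], [12, -11, 14], [11, 11, -15]].
W = (D⁻¹L)C⁻¹ = [[1, 3, 2], [-3, 5, 3], [4, 1, 0]].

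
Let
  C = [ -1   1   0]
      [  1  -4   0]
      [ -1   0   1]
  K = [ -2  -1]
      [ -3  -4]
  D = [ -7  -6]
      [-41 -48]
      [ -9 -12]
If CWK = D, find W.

W = C⁻¹DK⁻¹ (apply C⁻¹ on the left and K⁻¹ on the right).
C has determinant 3; C⁻¹ = [[-4/3, -1/3, 0], [-1/3, -1/3, 0], [-4/3, -1/3, 1]].
det K = 5, so K⁻¹ = [[-4/5, 1/5], [3/5, -2/5]].
C⁻¹D = [[23, 24], [16, 18], [14, 12]].
W = (C⁻¹D)K⁻¹ = [[-4, -5], [-2, -4], [-4, -2]].

W = [[-4, -5], [-2, -4], [-4, -2]]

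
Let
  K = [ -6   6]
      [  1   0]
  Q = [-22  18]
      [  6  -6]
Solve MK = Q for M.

M = [[3, -4], [-1, 0]]

Right-multiplying both sides by K⁻¹ gives M = QK⁻¹.
K has determinant -6; K⁻¹ = [[0, 1], [1/6, 1]].
M = QK⁻¹ = [[-22, 18], [6, -6]] · [[0, 1], [1/6, 1]] = [[3, -4], [-1, 0]].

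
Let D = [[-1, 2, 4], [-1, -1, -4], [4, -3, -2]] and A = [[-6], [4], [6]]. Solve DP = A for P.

Since D multiplies P on the left, P = D⁻¹A.
det D = 2; the adjugate gives D⁻¹ = [[-5, -4, -2], [-9, -7, -4], [7/2, 5/2, 3/2]].
P = D⁻¹A = [[-5, -4, -2], [-9, -7, -4], [7/2, 5/2, 3/2]] · [[-6], [4], [6]] = [[2], [2], [-2]].

P = [[2], [2], [-2]]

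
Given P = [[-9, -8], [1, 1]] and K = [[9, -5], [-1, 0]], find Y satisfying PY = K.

Left-multiplying both sides by P⁻¹ gives Y = P⁻¹K.
det P = -1, so P⁻¹ = [[-1, -8], [1, 9]].
Y = P⁻¹K = [[-1, -8], [1, 9]] · [[9, -5], [-1, 0]] = [[-1, 5], [0, -5]].

Y = [[-1, 5], [0, -5]]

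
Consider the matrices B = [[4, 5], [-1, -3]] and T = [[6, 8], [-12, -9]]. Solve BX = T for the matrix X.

X = [[-6, -3], [6, 4]]

B is on the left of X, so left-multiply by B⁻¹: X = B⁻¹T.
det B = -7; the adjugate gives B⁻¹ = [[3/7, 5/7], [-1/7, -4/7]].
X = B⁻¹T = [[3/7, 5/7], [-1/7, -4/7]] · [[6, 8], [-12, -9]] = [[-6, -3], [6, 4]].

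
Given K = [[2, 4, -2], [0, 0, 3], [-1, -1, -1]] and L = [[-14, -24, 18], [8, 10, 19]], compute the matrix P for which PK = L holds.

P = [[-5, 4, 4], [1, 5, -6]]

Since K sits to the right of P, P = LK⁻¹.
det K = -6; the adjugate gives K⁻¹ = [[-1/2, -1, -2], [1/2, 2/3, 1], [0, 1/3, 0]].
P = LK⁻¹ = [[-14, -24, 18], [8, 10, 19]] · [[-1/2, -1, -2], [1/2, 2/3, 1], [0, 1/3, 0]] = [[-5, 4, 4], [1, 5, -6]].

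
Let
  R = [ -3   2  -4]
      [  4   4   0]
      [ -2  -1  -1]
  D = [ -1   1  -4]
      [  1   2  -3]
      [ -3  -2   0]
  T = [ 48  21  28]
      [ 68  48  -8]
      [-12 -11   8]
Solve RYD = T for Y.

Y = R⁻¹TD⁻¹ (apply R⁻¹ on the left and D⁻¹ on the right).
R has determinant 4; R⁻¹ = [[-1, 3/2, 4], [1, -5/4, -4], [1, -7/4, -5]].
det D = -1, so D⁻¹ = [[6, -8, -5], [-9, 12, 7], [-4, 5, 3]].
R⁻¹T = [[6, 7, -8], [11, 5, 6], [-11, -8, 2]].
Y = (R⁻¹T)D⁻¹ = [[5, -4, -5], [-3, 2, -2], [-2, 2, 5]].

Y = [[5, -4, -5], [-3, 2, -2], [-2, 2, 5]]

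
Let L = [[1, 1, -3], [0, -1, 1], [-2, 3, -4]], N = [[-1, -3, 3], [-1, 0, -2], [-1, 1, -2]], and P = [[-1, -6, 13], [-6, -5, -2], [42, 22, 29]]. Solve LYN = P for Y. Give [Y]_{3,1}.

-1

Isolating Y: multiply by L⁻¹ from the left and N⁻¹ from the right, so Y = L⁻¹PN⁻¹.
det L = 5; the adjugate gives L⁻¹ = [[1/5, -1, -2/5], [-2/5, -2, -1/5], [-2/5, -1, -1/5]].
det N = -5, so N⁻¹ = [[-2/5, 3/5, -6/5], [0, -1, 1], [1/5, -4/5, 3/5]].
L⁻¹P = [[-11, -5, -7], [4, 8, -7], [-2, 3, -9]].
Y = (L⁻¹P)N⁻¹ = [[3, 4, 4], [-3, 0, -1], [-1, 3, 0]].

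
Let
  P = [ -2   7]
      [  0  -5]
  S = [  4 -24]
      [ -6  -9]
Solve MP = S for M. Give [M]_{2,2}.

6

Since P sits to the right of M, M = SP⁻¹.
det P = 10, so P⁻¹ = [[-1/2, -7/10], [0, -1/5]].
M = SP⁻¹ = [[4, -24], [-6, -9]] · [[-1/2, -7/10], [0, -1/5]] = [[-2, 2], [3, 6]].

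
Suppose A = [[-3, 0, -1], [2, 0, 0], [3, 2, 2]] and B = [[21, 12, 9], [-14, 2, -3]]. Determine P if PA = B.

Right-multiplying both sides by A⁻¹ gives P = BA⁻¹.
det A = -4; the adjugate gives A⁻¹ = [[0, 1/2, 0], [1, 3/4, 1/2], [-1, -3/2, 0]].
P = BA⁻¹ = [[21, 12, 9], [-14, 2, -3]] · [[0, 1/2, 0], [1, 3/4, 1/2], [-1, -3/2, 0]] = [[3, 6, 6], [5, -1, 1]].

P = [[3, 6, 6], [5, -1, 1]]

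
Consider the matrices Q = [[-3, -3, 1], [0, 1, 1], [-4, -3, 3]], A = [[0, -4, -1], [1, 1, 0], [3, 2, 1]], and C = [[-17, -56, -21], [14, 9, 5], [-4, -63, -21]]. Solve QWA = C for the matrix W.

Left-multiply by Q⁻¹ and right-multiply by A⁻¹: W = Q⁻¹CA⁻¹.
det Q = -2, so Q⁻¹ = [[-3, -3, 2], [2, 5/2, -3/2], [-2, -3/2, 3/2]].
det A = 5, so A⁻¹ = [[1/5, 2/5, 1/5], [-1/5, 3/5, -1/5], [-1/5, -12/5, 4/5]].
Q⁻¹C = [[1, 15, 6], [7, 5, 2], [7, 4, 3]].
W = (Q⁻¹C)A⁻¹ = [[-4, -5, 2], [0, 1, 2], [0, -2, 3]].

W = [[-4, -5, 2], [0, 1, 2], [0, -2, 3]]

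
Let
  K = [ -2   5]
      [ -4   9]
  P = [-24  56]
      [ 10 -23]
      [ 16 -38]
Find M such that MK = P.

Right-multiplying both sides by K⁻¹ gives M = PK⁻¹.
K has determinant 2; K⁻¹ = [[9/2, -5/2], [2, -1]].
M = PK⁻¹ = [[-24, 56], [10, -23], [16, -38]] · [[9/2, -5/2], [2, -1]] = [[4, 4], [-1, -2], [-4, -2]].

M = [[4, 4], [-1, -2], [-4, -2]]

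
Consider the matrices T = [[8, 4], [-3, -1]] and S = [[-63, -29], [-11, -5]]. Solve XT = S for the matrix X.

X = [[-6, 5], [-1, 1]]

Since T sits to the right of X, X = ST⁻¹.
det T = 4; the adjugate gives T⁻¹ = [[-1/4, -1], [3/4, 2]].
X = ST⁻¹ = [[-63, -29], [-11, -5]] · [[-1/4, -1], [3/4, 2]] = [[-6, 5], [-1, 1]].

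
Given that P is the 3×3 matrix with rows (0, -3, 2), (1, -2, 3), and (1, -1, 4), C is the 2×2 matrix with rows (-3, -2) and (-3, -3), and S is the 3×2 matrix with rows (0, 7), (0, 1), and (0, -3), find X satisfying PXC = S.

X = [[-2, 2], [-3, 3], [-1, 1]]

Left-multiply by P⁻¹ and right-multiply by C⁻¹: X = P⁻¹SC⁻¹.
det P = 5; the adjugate gives P⁻¹ = [[-1, 2, -1], [-1/5, -2/5, 2/5], [1/5, -3/5, 3/5]].
C has determinant 3; C⁻¹ = [[-1, 2/3], [1, -1]].
P⁻¹S = [[0, -2], [0, -3], [0, -1]].
X = (P⁻¹S)C⁻¹ = [[-2, 2], [-3, 3], [-1, 1]].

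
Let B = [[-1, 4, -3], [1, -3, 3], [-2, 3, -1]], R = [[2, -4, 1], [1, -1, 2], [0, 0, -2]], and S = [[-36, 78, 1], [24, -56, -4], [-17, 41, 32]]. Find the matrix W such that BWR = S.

W = [[-2, -5, 5], [-5, -2, -3], [1, -3, -4]]

W = B⁻¹SR⁻¹ (apply B⁻¹ on the left and R⁻¹ on the right).
det B = -5, so B⁻¹ = [[6/5, 1, -3/5], [1, 1, 0], [3/5, 1, 1/5]].
det R = -4, so R⁻¹ = [[-1/2, 2, 7/4], [-1/2, 1, 3/4], [0, 0, -1/2]].
B⁻¹S = [[-9, 13, -22], [-12, 22, -3], [-1, -1, 3]].
W = (B⁻¹S)R⁻¹ = [[-2, -5, 5], [-5, -2, -3], [1, -3, -4]].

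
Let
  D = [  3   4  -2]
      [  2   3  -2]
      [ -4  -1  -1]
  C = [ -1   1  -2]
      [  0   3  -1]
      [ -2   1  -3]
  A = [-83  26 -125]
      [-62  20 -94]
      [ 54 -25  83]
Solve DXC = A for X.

X = D⁻¹AC⁻¹ (apply D⁻¹ on the left and C⁻¹ on the right).
D has determinant 5; D⁻¹ = [[-1, 6/5, -2/5], [2, -11/5, 2/5], [2, -13/5, 1/5]].
det C = -2, so C⁻¹ = [[4, -1/2, -5/2], [-1, 1/2, 1/2], [-3, 1/2, 3/2]].
D⁻¹A = [[-13, 8, -21], [-8, -2, -10], [6, -5, 11]].
X = (D⁻¹A)C⁻¹ = [[3, 0, 5], [0, -2, 4], [-4, 0, -1]].

X = [[3, 0, 5], [0, -2, 4], [-4, 0, -1]]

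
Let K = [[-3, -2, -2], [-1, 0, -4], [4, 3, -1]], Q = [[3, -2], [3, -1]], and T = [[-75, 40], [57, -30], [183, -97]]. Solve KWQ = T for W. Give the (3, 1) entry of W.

-4

W = K⁻¹TQ⁻¹ (apply K⁻¹ on the left and Q⁻¹ on the right).
K has determinant 4; K⁻¹ = [[3, -2, 2], [-17/4, 11/4, -5/2], [-3/4, 1/4, -1/2]].
det Q = 3, so Q⁻¹ = [[-1/3, 2/3], [-1, 1]].
K⁻¹T = [[27, -14], [18, -10], [-21, 11]].
W = (K⁻¹T)Q⁻¹ = [[5, 4], [4, 2], [-4, -3]].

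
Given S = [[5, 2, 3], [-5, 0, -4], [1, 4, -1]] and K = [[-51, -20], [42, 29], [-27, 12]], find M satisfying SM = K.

Left-multiplying both sides by S⁻¹ gives M = S⁻¹K.
det S = 2, so S⁻¹ = [[8, 7, -4], [-9/2, -4, 5/2], [-10, -9, 5]].
M = S⁻¹K = [[8, 7, -4], [-9/2, -4, 5/2], [-10, -9, 5]] · [[-51, -20], [42, 29], [-27, 12]] = [[-6, -5], [-6, 4], [-3, -1]].

M = [[-6, -5], [-6, 4], [-3, -1]]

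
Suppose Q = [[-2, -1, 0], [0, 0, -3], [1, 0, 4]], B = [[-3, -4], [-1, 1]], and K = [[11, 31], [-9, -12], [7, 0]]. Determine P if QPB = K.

Left-multiply by Q⁻¹ and right-multiply by B⁻¹: P = Q⁻¹KB⁻¹.
det Q = 3; the adjugate gives Q⁻¹ = [[0, 4/3, 1], [-1, -8/3, -2], [0, -1/3, 0]].
B has determinant -7; B⁻¹ = [[-1/7, -4/7], [-1/7, 3/7]].
Q⁻¹K = [[-5, -16], [-1, 1], [3, 4]].
P = (Q⁻¹K)B⁻¹ = [[3, -4], [0, 1], [-1, 0]].

P = [[3, -4], [0, 1], [-1, 0]]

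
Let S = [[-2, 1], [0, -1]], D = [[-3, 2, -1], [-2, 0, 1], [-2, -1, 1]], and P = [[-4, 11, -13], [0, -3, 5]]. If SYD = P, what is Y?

Y = [[-2, 2, 0], [2, -4, 1]]

Left-multiply by S⁻¹ and right-multiply by D⁻¹: Y = S⁻¹PD⁻¹.
S has determinant 2; S⁻¹ = [[-1/2, -1/2], [0, -1]].
det D = -5; the adjugate gives D⁻¹ = [[-1/5, 1/5, -2/5], [0, 1, -1], [-2/5, 7/5, -4/5]].
S⁻¹P = [[2, -4, 4], [0, 3, -5]].
Y = (S⁻¹P)D⁻¹ = [[-2, 2, 0], [2, -4, 1]].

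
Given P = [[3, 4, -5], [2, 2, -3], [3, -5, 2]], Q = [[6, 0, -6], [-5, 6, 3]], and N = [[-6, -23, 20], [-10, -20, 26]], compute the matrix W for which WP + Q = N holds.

W = [[-3, -3, 1], [-5, 2, 2]]

WP = N − Q = [[-12, -23, 26], [-5, -26, 23]].
P is on the right of W, so right-multiply by P⁻¹: W = (N − Q)P⁻¹.
det P = -5, so P⁻¹ = [[11/5, -17/5, 2/5], [13/5, -21/5, 1/5], [16/5, -27/5, 2/5]].
W = (N − Q)P⁻¹ = [[-3, -3, 1], [-5, 2, 2]].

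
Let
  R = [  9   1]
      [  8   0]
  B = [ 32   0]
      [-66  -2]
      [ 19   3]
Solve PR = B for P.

P = [[0, 4], [-2, -6], [3, -1]]

Right-multiplying both sides by R⁻¹ gives P = BR⁻¹.
det R = -8; the adjugate gives R⁻¹ = [[0, 1/8], [1, -9/8]].
P = BR⁻¹ = [[32, 0], [-66, -2], [19, 3]] · [[0, 1/8], [1, -9/8]] = [[0, 4], [-2, -6], [3, -1]].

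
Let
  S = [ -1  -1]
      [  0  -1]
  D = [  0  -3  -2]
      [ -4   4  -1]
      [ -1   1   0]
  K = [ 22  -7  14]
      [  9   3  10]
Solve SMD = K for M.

M = [[1, 2, 5], [4, 2, 1]]

Left-multiply by S⁻¹ and right-multiply by D⁻¹: M = S⁻¹KD⁻¹.
det S = 1, so S⁻¹ = [[-1, 1], [0, -1]].
D has determinant -3; D⁻¹ = [[-1/3, 2/3, -11/3], [-1/3, 2/3, -8/3], [0, -1, 4]].
S⁻¹K = [[-13, 10, -4], [-9, -3, -10]].
M = (S⁻¹K)D⁻¹ = [[1, 2, 5], [4, 2, 1]].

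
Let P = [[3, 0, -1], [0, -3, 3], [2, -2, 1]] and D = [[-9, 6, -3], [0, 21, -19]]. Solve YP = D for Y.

Y = [[-3, -2, 0], [4, -3, -6]]

Since P sits to the right of Y, Y = DP⁻¹.
det P = 3, so P⁻¹ = [[1, 2/3, -1], [2, 5/3, -3], [2, 2, -3]].
Y = DP⁻¹ = [[-9, 6, -3], [0, 21, -19]] · [[1, 2/3, -1], [2, 5/3, -3], [2, 2, -3]] = [[-3, -2, 0], [4, -3, -6]].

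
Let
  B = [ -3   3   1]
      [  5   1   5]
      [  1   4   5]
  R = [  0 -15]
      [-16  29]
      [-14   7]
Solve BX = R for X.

X = [[-5, 1], [-6, -6], [3, 6]]

B is on the left of X, so left-multiply by B⁻¹: X = B⁻¹R.
det B = 4; the adjugate gives B⁻¹ = [[-15/4, -11/4, 7/2], [-5, -4, 5], [19/4, 15/4, -9/2]].
X = B⁻¹R = [[-15/4, -11/4, 7/2], [-5, -4, 5], [19/4, 15/4, -9/2]] · [[0, -15], [-16, 29], [-14, 7]] = [[-5, 1], [-6, -6], [3, 6]].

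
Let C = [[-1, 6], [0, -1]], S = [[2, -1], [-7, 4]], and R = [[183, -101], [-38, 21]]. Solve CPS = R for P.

P = [[5, -5], [5, -4]]

Left-multiply by C⁻¹ and right-multiply by S⁻¹: P = C⁻¹RS⁻¹.
det C = 1, so C⁻¹ = [[-1, -6], [0, -1]].
det S = 1; the adjugate gives S⁻¹ = [[4, 1], [7, 2]].
C⁻¹R = [[45, -25], [38, -21]].
P = (C⁻¹R)S⁻¹ = [[5, -5], [5, -4]].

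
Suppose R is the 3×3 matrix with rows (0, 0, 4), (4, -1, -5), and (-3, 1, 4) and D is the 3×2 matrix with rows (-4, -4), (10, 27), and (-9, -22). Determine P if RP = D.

Since R multiplies P on the left, P = R⁻¹D.
det R = 4, so R⁻¹ = [[1/4, 1, 1], [-1/4, 3, 4], [1/4, 0, 0]].
P = R⁻¹D = [[1/4, 1, 1], [-1/4, 3, 4], [1/4, 0, 0]] · [[-4, -4], [10, 27], [-9, -22]] = [[0, 4], [-5, -6], [-1, -1]].

P = [[0, 4], [-5, -6], [-1, -1]]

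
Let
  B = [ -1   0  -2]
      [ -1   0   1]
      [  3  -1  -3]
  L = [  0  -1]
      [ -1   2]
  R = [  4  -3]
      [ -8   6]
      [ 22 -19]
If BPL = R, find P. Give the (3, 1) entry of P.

5

Left-multiply by B⁻¹ and right-multiply by L⁻¹: P = B⁻¹RL⁻¹.
det B = -3, so B⁻¹ = [[-1/3, -2/3, 0], [0, -3, -1], [-1/3, 1/3, 0]].
L has determinant -1; L⁻¹ = [[-2, -1], [-1, 0]].
B⁻¹R = [[4, -3], [2, 1], [-4, 3]].
P = (B⁻¹R)L⁻¹ = [[-5, -4], [-5, -2], [5, 4]].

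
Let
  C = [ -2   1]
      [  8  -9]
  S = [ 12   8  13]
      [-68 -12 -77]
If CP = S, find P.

Since C multiplies P on the left, P = C⁻¹S.
C has determinant 10; C⁻¹ = [[-9/10, -1/10], [-4/5, -1/5]].
P = C⁻¹S = [[-9/10, -1/10], [-4/5, -1/5]] · [[12, 8, 13], [-68, -12, -77]] = [[-4, -6, -4], [4, -4, 5]].

P = [[-4, -6, -4], [4, -4, 5]]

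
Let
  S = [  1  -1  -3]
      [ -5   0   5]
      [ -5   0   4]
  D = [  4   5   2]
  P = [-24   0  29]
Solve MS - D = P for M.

MS = P + D = [[-20, 5, 31]].
Right-multiplying both sides by S⁻¹ gives M = (P + D)S⁻¹.
det S = 5; the adjugate gives S⁻¹ = [[0, 4/5, -1], [-1, -11/5, 2], [0, 1, -1]].
M = (P + D)S⁻¹ = [[-5, 4, -1]].

M = [[-5, 4, -1]]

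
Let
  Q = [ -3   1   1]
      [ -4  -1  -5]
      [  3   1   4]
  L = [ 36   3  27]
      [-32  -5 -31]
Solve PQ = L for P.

P = [[-4, -3, 4], [2, 5, -2]]

Q is on the right of P, so right-multiply by Q⁻¹: P = LQ⁻¹.
det Q = -3; the adjugate gives Q⁻¹ = [[-1/3, 1, 4/3], [-1/3, 5, 19/3], [1/3, -2, -7/3]].
P = LQ⁻¹ = [[36, 3, 27], [-32, -5, -31]] · [[-1/3, 1, 4/3], [-1/3, 5, 19/3], [1/3, -2, -7/3]] = [[-4, -3, 4], [2, 5, -2]].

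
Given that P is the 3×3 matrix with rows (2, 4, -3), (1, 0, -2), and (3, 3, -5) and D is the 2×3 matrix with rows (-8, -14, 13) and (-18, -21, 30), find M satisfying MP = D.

M = [[-5, -4, 2], [-3, -3, -3]]

P is on the right of M, so right-multiply by P⁻¹: M = DP⁻¹.
det P = -1; the adjugate gives P⁻¹ = [[-6, -11, 8], [1, 1, -1], [-3, -6, 4]].
M = DP⁻¹ = [[-8, -14, 13], [-18, -21, 30]] · [[-6, -11, 8], [1, 1, -1], [-3, -6, 4]] = [[-5, -4, 2], [-3, -3, -3]].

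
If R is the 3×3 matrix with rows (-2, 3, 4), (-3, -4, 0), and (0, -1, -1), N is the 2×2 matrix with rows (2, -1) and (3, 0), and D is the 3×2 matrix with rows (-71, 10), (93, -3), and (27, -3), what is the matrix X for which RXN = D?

Left-multiply by R⁻¹ and right-multiply by N⁻¹: X = R⁻¹DN⁻¹.
det R = -5; the adjugate gives R⁻¹ = [[-4/5, 1/5, -16/5], [3/5, -2/5, 12/5], [-3/5, 2/5, -17/5]].
N has determinant 3; N⁻¹ = [[0, 1/3], [-1, 2/3]].
R⁻¹D = [[-11, 1], [-15, 0], [-12, 3]].
X = (R⁻¹D)N⁻¹ = [[-1, -3], [0, -5], [-3, -2]].

X = [[-1, -3], [0, -5], [-3, -2]]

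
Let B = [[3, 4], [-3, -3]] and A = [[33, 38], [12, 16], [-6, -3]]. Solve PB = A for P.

P = [[5, -6], [4, 0], [3, 5]]

Right-multiplying both sides by B⁻¹ gives P = AB⁻¹.
det B = 3; the adjugate gives B⁻¹ = [[-1, -4/3], [1, 1]].
P = AB⁻¹ = [[33, 38], [12, 16], [-6, -3]] · [[-1, -4/3], [1, 1]] = [[5, -6], [4, 0], [3, 5]].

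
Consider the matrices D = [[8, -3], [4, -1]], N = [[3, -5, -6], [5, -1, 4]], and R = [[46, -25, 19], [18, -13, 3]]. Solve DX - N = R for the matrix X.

X = [[5, -3, 2], [-3, 2, 1]]

DX = R + N = [[49, -30, 13], [23, -14, 7]].
D is on the left of X, so left-multiply by D⁻¹: X = D⁻¹(R + N).
D has determinant 4; D⁻¹ = [[-1/4, 3/4], [-1, 2]].
X = D⁻¹(R + N) = [[5, -3, 2], [-3, 2, 1]].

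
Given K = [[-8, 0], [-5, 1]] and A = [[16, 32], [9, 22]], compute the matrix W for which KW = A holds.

K is on the left of W, so left-multiply by K⁻¹: W = K⁻¹A.
det K = -8, so K⁻¹ = [[-1/8, 0], [-5/8, 1]].
W = K⁻¹A = [[-1/8, 0], [-5/8, 1]] · [[16, 32], [9, 22]] = [[-2, -4], [-1, 2]].

W = [[-2, -4], [-1, 2]]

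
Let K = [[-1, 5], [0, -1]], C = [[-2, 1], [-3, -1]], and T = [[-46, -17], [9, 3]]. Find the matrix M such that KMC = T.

M = [[1, -1], [0, 3]]

M = K⁻¹TC⁻¹ (apply K⁻¹ on the left and C⁻¹ on the right).
K has determinant 1; K⁻¹ = [[-1, -5], [0, -1]].
C has determinant 5; C⁻¹ = [[-1/5, -1/5], [3/5, -2/5]].
K⁻¹T = [[1, 2], [-9, -3]].
M = (K⁻¹T)C⁻¹ = [[1, -1], [0, 3]].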